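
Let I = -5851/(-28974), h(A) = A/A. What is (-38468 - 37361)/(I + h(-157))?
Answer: -2197069446/34825 ≈ -63089.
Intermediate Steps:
h(A) = 1
I = 5851/28974 (I = -5851*(-1/28974) = 5851/28974 ≈ 0.20194)
(-38468 - 37361)/(I + h(-157)) = (-38468 - 37361)/(5851/28974 + 1) = -75829/34825/28974 = -75829*28974/34825 = -2197069446/34825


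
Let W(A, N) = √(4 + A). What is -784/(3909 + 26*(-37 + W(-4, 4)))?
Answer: -112/421 ≈ -0.26603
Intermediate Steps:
-784/(3909 + 26*(-37 + W(-4, 4))) = -784/(3909 + 26*(-37 + √(4 - 4))) = -784/(3909 + 26*(-37 + √0)) = -784/(3909 + 26*(-37 + 0)) = -784/(3909 + 26*(-37)) = -784/(3909 - 962) = -784/2947 = -784*1/2947 = -112/421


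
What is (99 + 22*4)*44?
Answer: 8228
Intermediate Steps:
(99 + 22*4)*44 = (99 + 88)*44 = 187*44 = 8228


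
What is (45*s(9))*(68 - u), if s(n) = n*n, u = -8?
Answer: 277020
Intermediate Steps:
s(n) = n**2
(45*s(9))*(68 - u) = (45*9**2)*(68 - 1*(-8)) = (45*81)*(68 + 8) = 3645*76 = 277020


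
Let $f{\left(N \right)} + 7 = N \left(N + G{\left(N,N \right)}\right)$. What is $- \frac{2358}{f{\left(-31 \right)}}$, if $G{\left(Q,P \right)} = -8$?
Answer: $- \frac{1179}{601} \approx -1.9617$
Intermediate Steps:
$f{\left(N \right)} = -7 + N \left(-8 + N\right)$ ($f{\left(N \right)} = -7 + N \left(N - 8\right) = -7 + N \left(-8 + N\right)$)
$- \frac{2358}{f{\left(-31 \right)}} = - \frac{2358}{-7 + \left(-31\right)^{2} - -248} = - \frac{2358}{-7 + 961 + 248} = - \frac{2358}{1202} = \left(-2358\right) \frac{1}{1202} = - \frac{1179}{601}$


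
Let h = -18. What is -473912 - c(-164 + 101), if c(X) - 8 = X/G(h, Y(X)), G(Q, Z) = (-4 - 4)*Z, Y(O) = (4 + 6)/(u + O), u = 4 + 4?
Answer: -7582027/16 ≈ -4.7388e+5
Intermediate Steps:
u = 8
Y(O) = 10/(8 + O) (Y(O) = (4 + 6)/(8 + O) = 10/(8 + O))
G(Q, Z) = -8*Z
c(X) = 8 + X*(-1/10 - X/80) (c(X) = 8 + X/((-80/(8 + X))) = 8 + X*(-1/10 - X/80))
-473912 - c(-164 + 101) = -473912 - (8 - (-164 + 101)*(8 + (-164 + 101))/80) = -473912 - (8 - 1/80*(-63)*(8 - 63)) = -473912 - (8 - 1/80*(-63)*(-55)) = -473912 - (8 - 693/16) = -473912 - 1*(-565/16) = -473912 + 565/16 = -7582027/16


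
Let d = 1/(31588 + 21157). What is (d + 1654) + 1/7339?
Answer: 640256108054/387095555 ≈ 1654.0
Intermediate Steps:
d = 1/52745 ≈ 1.8959e-5
(d + 1654) + 1/7339 = (1/52745 + 1654) + 1/7339 = 87240231/52745 + 1/7339 = 640256108054/387095555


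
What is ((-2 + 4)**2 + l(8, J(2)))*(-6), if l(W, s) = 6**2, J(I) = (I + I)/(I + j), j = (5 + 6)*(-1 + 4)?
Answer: -240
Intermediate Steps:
j = 33 (j = 11*3 = 33)
J(I) = 2*I/(33 + I) (J(I) = (I + I)/(I + 33) = (2*I)/(33 + I) = 2*I/(33 + I))
l(W, s) = 36
((-2 + 4)**2 + l(8, J(2)))*(-6) = ((-2 + 4)**2 + 36)*(-6) = (2**2 + 36)*(-6) = (4 + 36)*(-6) = 40*(-6) = -240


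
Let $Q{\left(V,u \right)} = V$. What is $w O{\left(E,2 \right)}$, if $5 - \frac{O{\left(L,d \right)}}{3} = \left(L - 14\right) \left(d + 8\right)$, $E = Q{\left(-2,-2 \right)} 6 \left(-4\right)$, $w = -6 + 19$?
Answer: $-13065$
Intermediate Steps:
$w = 13$
$E = 48$ ($E = - 2 \cdot 6 \left(-4\right) = \left(-2\right) \left(-24\right) = 48$)
$O{\left(L,d \right)} = 15 - 3 \left(-14 + L\right) \left(8 + d\right)$ ($O{\left(L,d \right)} = 15 - 3 \left(L - 14\right) \left(d + 8\right) = 15 - 3 \left(-14 + L\right) \left(8 + d\right)$)
$w O{\left(E,2 \right)} = 13 \left(351 - 1152 + 42 \cdot 2 - 144 \cdot 2\right) = 13 \left(351 - 1152 + 84 - 288\right) = 13 \left(-1005\right) = -13065$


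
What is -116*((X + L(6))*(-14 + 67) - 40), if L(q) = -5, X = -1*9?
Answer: 90712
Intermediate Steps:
X = -9
-116*((X + L(6))*(-14 + 67) - 40) = -116*((-9 - 5)*(-14 + 67) - 40) = -116*(-14*53 - 40) = -116*(-742 - 40) = -116*(-782) = 90712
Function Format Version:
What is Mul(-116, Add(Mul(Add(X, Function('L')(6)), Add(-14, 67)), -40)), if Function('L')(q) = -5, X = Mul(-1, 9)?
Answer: 90712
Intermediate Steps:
X = -9
Mul(-116, Add(Mul(Add(X, Function('L')(6)), Add(-14, 67)), -40)) = Mul(-116, Add(Mul(Add(-9, -5), Add(-14, 67)), -40)) = Mul(-116, Add(Mul(-14, 53), -40)) = Mul(-116, Add(-742, -40)) = Mul(-116, -782) = 90712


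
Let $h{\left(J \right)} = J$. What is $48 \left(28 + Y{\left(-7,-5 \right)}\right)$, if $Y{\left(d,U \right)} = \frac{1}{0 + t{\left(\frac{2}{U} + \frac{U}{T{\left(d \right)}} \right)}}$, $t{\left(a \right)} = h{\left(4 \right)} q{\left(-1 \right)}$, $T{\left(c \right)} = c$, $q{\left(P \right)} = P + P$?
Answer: $1338$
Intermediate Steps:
$q{\left(P \right)} = 2 P$
$t{\left(a \right)} = -8$ ($t{\left(a \right)} = 4 \cdot 2 \left(-1\right) = 4 \left(-2\right) = -8$)
$Y{\left(d,U \right)} = - \frac{1}{8}$ ($Y{\left(d,U \right)} = \frac{1}{0 - 8} = \frac{1}{-8} = - \frac{1}{8}$)
$48 \left(28 + Y{\left(-7,-5 \right)}\right) = 48 \left(28 - \frac{1}{8}\right) = 48 \cdot \frac{223}{8} = 1338$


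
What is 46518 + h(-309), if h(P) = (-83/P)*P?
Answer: 46435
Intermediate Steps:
h(P) = -83
46518 + h(-309) = 46518 - 83 = 46435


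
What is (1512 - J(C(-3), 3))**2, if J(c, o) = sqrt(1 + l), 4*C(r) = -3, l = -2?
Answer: (1512 - I)**2 ≈ 2.2861e+6 - 3.02e+3*I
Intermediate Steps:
C(r) = -3/4 (C(r) = (1/4)*(-3) = -3/4)
J(c, o) = I (J(c, o) = sqrt(1 - 2) = sqrt(-1) = I)
(1512 - J(C(-3), 3))**2 = (1512 - I)**2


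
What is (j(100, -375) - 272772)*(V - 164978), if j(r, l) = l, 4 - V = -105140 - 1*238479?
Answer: -48796345815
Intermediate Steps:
V = 343623 (V = 4 - (-105140 - 1*238479) = 4 - (-105140 - 238479) = 4 - 1*(-343619) = 4 + 343619 = 343623)
(j(100, -375) - 272772)*(V - 164978) = (-375 - 272772)*(343623 - 164978) = -273147*178645 = -48796345815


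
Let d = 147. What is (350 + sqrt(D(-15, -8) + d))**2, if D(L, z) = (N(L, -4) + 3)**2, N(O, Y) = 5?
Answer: (350 + sqrt(211))**2 ≈ 1.3288e+5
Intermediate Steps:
D(L, z) = 64 (D(L, z) = (5 + 3)**2 = 8**2 = 64)
(350 + sqrt(D(-15, -8) + d))**2 = (350 + sqrt(64 + 147))**2 = (350 + sqrt(211))**2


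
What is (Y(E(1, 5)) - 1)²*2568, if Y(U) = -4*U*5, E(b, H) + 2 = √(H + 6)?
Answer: 15205128 - 4006080*√11 ≈ 1.9185e+6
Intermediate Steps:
E(b, H) = -2 + √(6 + H) (E(b, H) = -2 + √(H + 6) = -2 + √(6 + H))
Y(U) = -20*U
(Y(E(1, 5)) - 1)²*2568 = (-20*(-2 + √(6 + 5)) - 1)²*2568 = (-20*(-2 + √11) - 1)²*2568 = ((40 - 20*√11) - 1)²*2568 = (39 - 20*√11)²*2568 = 2568*(39 - 20*√11)²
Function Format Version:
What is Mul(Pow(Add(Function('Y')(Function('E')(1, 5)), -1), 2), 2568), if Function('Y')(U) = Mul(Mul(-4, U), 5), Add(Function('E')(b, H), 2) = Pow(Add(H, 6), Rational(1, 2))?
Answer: Add(15205128, Mul(-4006080, Pow(11, Rational(1, 2)))) ≈ 1.9185e+6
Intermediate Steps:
Function('E')(b, H) = Add(-2, Pow(Add(6, H), Rational(1, 2))) (Function('E')(b, H) = Add(-2, Pow(Add(H, 6), Rational(1, 2))) = Add(-2, Pow(Add(6, H), Rational(1, 2))))
Function('Y')(U) = Mul(-20, U)
Mul(Pow(Add(Function('Y')(Function('E')(1, 5)), -1), 2), 2568) = Mul(Pow(Add(Mul(-20, Add(-2, Pow(Add(6, 5), Rational(1, 2)))), -1), 2), 2568) = Mul(Pow(Add(Mul(-20, Add(-2, Pow(11, Rational(1, 2)))), -1), 2), 2568) = Mul(Pow(Add(Add(40, Mul(-20, Pow(11, Rational(1, 2)))), -1), 2), 2568) = Mul(Pow(Add(39, Mul(-20, Pow(11, Rational(1, 2)))), 2), 2568) = Mul(2568, Pow(Add(39, Mul(-20, Pow(11, Rational(1, 2)))), 2))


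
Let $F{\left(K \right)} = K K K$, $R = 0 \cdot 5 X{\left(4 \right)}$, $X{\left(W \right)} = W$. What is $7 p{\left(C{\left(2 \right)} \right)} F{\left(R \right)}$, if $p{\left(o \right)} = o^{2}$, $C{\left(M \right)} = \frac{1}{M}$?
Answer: $0$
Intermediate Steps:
$R = 0$ ($R = 0 \cdot 5 \cdot 4 = 0 \cdot 4 = 0$)
$F{\left(K \right)} = K^{3}$ ($F{\left(K \right)} = K^{2} K = K^{3}$)
$7 p{\left(C{\left(2 \right)} \right)} F{\left(R \right)} = 7 \left(\frac{1}{2}\right)^{2} \cdot 0^{3} = \frac{7}{4} \cdot 0 = 0$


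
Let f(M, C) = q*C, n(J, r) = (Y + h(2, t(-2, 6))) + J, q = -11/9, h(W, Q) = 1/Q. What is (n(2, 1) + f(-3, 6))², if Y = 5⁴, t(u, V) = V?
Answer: 13830961/36 ≈ 3.8419e+5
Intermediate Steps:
Y = 625
q = -11/9 (q = -11*⅑ = -11/9 ≈ -1.2222)
n(J, r) = 3751/6 + J (n(J, r) = (625 + 1/6) + J = (625 + ⅙) + J = 3751/6 + J)
f(M, C) = -11*C/9
(n(2, 1) + f(-3, 6))² = ((3751/6 + 2) - 11/9*6)² = (3763/6 - 22/3)² = (3719/6)² = 13830961/36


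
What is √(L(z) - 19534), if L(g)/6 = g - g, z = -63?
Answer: I*√19534 ≈ 139.76*I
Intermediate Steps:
L(g) = 0 (L(g) = 6*(g - g) = 6*0 = 0)
√(L(z) - 19534) = √(0 - 19534) = √(-19534) = I*√19534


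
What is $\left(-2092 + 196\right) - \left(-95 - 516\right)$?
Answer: $-1285$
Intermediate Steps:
$\left(-2092 + 196\right) - \left(-95 - 516\right) = -1896 - \left(-95 - 516\right) = -1896 - -611 = -1896 + 611 = -1285$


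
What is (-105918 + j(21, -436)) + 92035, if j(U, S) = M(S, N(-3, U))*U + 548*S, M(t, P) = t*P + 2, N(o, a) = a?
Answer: -445045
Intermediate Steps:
M(t, P) = 2 + P*t (M(t, P) = P*t + 2 = 2 + P*t)
j(U, S) = 548*S + U*(2 + S*U) (j(U, S) = (2 + U*S)*U + 548*S = (2 + S*U)*U + 548*S = U*(2 + S*U) + 548*S = 548*S + U*(2 + S*U))
(-105918 + j(21, -436)) + 92035 = (-105918 + (548*(-436) + 21*(2 - 436*21))) + 92035 = (-105918 + (-238928 + 21*(2 - 9156))) + 92035 = (-105918 + (-238928 + 21*(-9154))) + 92035 = (-105918 + (-238928 - 192234)) + 92035 = (-105918 - 431162) + 92035 = -537080 + 92035 = -445045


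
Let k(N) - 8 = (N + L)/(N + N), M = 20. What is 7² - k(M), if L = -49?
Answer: 1669/40 ≈ 41.725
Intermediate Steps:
k(N) = 8 + (-49 + N)/(2*N) (k(N) = 8 + (N - 49)/(N + N) = 8 + (-49 + N)/((2*N)) = 8 + (-49 + N)*(1/(2*N)) = 8 + (-49 + N)/(2*N))
7² - k(M) = 7² - (-49 + 17*20)/(2*20) = 49 - (-49 + 340)/(2*20) = 49 - 291/(2*20) = 49 - 1*291/40 = 49 - 291/40 = 1669/40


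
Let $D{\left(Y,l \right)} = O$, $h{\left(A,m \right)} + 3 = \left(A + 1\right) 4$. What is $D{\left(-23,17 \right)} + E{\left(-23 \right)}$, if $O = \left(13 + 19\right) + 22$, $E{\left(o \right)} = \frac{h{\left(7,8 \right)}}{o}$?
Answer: $\frac{1213}{23} \approx 52.739$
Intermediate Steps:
$h{\left(A,m \right)} = 1 + 4 A$ ($h{\left(A,m \right)} = -3 + \left(A + 1\right) 4 = -3 + \left(1 + A\right) 4 = -3 + \left(4 + 4 A\right) = 1 + 4 A$)
$E{\left(o \right)} = \frac{29}{o}$ ($E{\left(o \right)} = \frac{1 + 4 \cdot 7}{o} = \frac{1 + 28}{o} = \frac{29}{o}$)
$O = 54$ ($O = 32 + 22 = 54$)
$D{\left(Y,l \right)} = 54$
$D{\left(-23,17 \right)} + E{\left(-23 \right)} = 54 + \frac{29}{-23} = 54 + 29 \left(- \frac{1}{23}\right) = 54 - \frac{29}{23} = \frac{1213}{23}$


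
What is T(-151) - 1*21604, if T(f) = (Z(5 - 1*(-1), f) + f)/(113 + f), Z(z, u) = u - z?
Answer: -410322/19 ≈ -21596.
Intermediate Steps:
T(f) = (-6 + 2*f)/(113 + f) (T(f) = ((f - (5 - 1*(-1))) + f)/(113 + f) = ((f - (5 + 1)) + f)/(113 + f) = ((f - 1*6) + f)/(113 + f) = ((f - 6) + f)/(113 + f) = ((-6 + f) + f)/(113 + f) = (-6 + 2*f)/(113 + f))
T(-151) - 1*21604 = 2*(-3 - 151)/(113 - 151) - 1*21604 = 2*(-154)/(-38) - 21604 = 2*(-1/38)*(-154) - 21604 = 154/19 - 21604 = -410322/19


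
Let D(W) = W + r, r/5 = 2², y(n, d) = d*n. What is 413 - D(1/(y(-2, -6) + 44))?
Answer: 22007/56 ≈ 392.98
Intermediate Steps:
r = 20 (r = 5*2² = 5*4 = 20)
D(W) = 20 + W (D(W) = W + 20 = 20 + W)
413 - D(1/(y(-2, -6) + 44)) = 413 - (20 + 1/(-6*(-2) + 44)) = 413 - (20 + 1/(12 + 44)) = 413 - (20 + 1/56) = 413 - 1*1121/56 = 413 - 1121/56 = 22007/56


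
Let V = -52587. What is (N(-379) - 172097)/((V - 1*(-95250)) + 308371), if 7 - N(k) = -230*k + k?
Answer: -258881/351034 ≈ -0.73748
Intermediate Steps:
N(k) = 7 + 229*k (N(k) = 7 - (-230*k + k) = 7 - (-229)*k = 7 + 229*k)
(N(-379) - 172097)/((V - 1*(-95250)) + 308371) = ((7 + 229*(-379)) - 172097)/((-52587 - 1*(-95250)) + 308371) = ((7 - 86791) - 172097)/((-52587 + 95250) + 308371) = (-86784 - 172097)/(42663 + 308371) = -258881/351034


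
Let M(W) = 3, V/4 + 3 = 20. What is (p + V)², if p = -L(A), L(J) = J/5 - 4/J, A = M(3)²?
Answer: 8994001/2025 ≈ 4441.5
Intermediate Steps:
V = 68 (V = -12 + 4*20 = -12 + 80 = 68)
A = 9 (A = 3² = 9)
L(J) = -4/J + J/5 (L(J) = J*(⅕) - 4/J = J/5 - 4/J = -4/J + J/5)
p = -61/45 (p = -(-4/9 + (⅕)*9) = -(-4*⅑ + 9/5) = -(-4/9 + 9/5) = -1*61/45 = -61/45 ≈ -1.3556)
(p + V)² = (-61/45 + 68)² = (2999/45)² = 8994001/2025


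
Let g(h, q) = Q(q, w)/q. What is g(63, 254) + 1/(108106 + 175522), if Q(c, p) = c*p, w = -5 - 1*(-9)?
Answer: 1134513/283628 ≈ 4.0000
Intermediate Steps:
w = 4 (w = -5 + 9 = 4)
g(h, q) = 4 (g(h, q) = (q*4)/q = (4*q)/q = 4)
g(63, 254) + 1/(108106 + 175522) = 4 + 1/(108106 + 175522) = 4 + 1/283628 = 1134513/283628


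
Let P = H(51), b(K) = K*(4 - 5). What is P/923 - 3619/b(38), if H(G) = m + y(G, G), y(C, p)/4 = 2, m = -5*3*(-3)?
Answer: 3342351/35074 ≈ 95.294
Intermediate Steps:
m = 45 (m = -15*(-3) = 45)
y(C, p) = 8 (y(C, p) = 4*2 = 8)
b(K) = -K (b(K) = K*(-1) = -K)
H(G) = 53 (H(G) = 45 + 8 = 53)
P = 53
P/923 - 3619/b(38) = 53/923 - 3619/((-1*38)) = 53*(1/923) - 3619/(-38) = 53/923 - 3619*(-1/38) = 53/923 + 3619/38 = 3342351/35074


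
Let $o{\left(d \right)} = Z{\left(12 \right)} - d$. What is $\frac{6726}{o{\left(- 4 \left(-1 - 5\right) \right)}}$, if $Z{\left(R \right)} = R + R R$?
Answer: $\frac{1121}{22} \approx 50.955$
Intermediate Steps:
$Z{\left(R \right)} = R + R^{2}$
$o{\left(d \right)} = 156 - d$ ($o{\left(d \right)} = 12 \left(1 + 12\right) - d = 12 \cdot 13 - d = 156 - d$)
$\frac{6726}{o{\left(- 4 \left(-1 - 5\right) \right)}} = \frac{6726}{156 - - 4 \left(-1 - 5\right)} = \frac{6726}{156 - \left(-4\right) \left(-6\right)} = \frac{6726}{156 - 24} = \frac{6726}{132} = 6726 \cdot \frac{1}{132} = \frac{1121}{22}$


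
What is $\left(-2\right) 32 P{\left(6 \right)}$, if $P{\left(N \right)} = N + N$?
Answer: $-768$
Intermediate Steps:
$P{\left(N \right)} = 2 N$
$\left(-2\right) 32 P{\left(6 \right)} = \left(-2\right) 32 \cdot 2 \cdot 6 = \left(-64\right) 12 = -768$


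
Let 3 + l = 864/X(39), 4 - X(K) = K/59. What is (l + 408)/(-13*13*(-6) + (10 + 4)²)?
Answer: 130761/238370 ≈ 0.54856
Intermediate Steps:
X(K) = 4 - K/59
l = 50385/197 (l = -3 + 864/(4 - 1/59*39) = -3 + 864/(4 - 39/59) = -3 + 864/(197/59) = -3 + 864*(59/197) = -3 + 50976/197 = 50385/197 ≈ 255.76)
(l + 408)/(-13*13*(-6) + (10 + 4)²) = (50385/197 + 408)/(-13*13*(-6) + (10 + 4)²) = 130761/(197*(-169*(-6) + 14²)) = 130761/(197*(1014 + 196)) = (130761/197)/1210 = (130761/197)*(1/1210) = 130761/238370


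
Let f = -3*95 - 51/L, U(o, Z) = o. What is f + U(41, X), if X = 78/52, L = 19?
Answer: -4687/19 ≈ -246.68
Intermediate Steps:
X = 3/2 (X = 78*(1/52) = 3/2 ≈ 1.5000)
f = -5466/19 (f = -3*95 - 51/19 = -285 - 51*1/19 = -285 - 51/19 = -5466/19 ≈ -287.68)
f + U(41, X) = -5466/19 + 41 = -4687/19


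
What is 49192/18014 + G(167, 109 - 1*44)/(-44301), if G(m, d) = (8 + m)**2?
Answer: 813788021/399019107 ≈ 2.0395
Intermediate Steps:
49192/18014 + G(167, 109 - 1*44)/(-44301) = 49192/18014 + (8 + 167)**2/(-44301) = 49192*(1/18014) + 175**2*(-1/44301) = 24596/9007 + 30625*(-1/44301) = 24596/9007 - 30625/44301 = 813788021/399019107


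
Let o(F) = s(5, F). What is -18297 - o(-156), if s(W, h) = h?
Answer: -18141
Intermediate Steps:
o(F) = F
-18297 - o(-156) = -18297 - 1*(-156) = -18297 + 156 = -18141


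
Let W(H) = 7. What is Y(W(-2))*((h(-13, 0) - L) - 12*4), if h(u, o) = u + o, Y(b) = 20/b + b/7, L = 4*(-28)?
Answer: 1377/7 ≈ 196.71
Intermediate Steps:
L = -112
Y(b) = 20/b + b/7 (Y(b) = 20/b + b*(1/7) = 20/b + b/7)
h(u, o) = o + u
Y(W(-2))*((h(-13, 0) - L) - 12*4) = (20/7 + (1/7)*7)*(((0 - 13) - 1*(-112)) - 12*4) = (20*(1/7) + 1)*((-13 + 112) - 48) = (20/7 + 1)*(99 - 48) = (27/7)*51 = 1377/7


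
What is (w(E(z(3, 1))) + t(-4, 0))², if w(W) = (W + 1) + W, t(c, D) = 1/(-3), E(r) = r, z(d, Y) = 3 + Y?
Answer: 676/9 ≈ 75.111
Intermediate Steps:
t(c, D) = -⅓
w(W) = 1 + 2*W (w(W) = (1 + W) + W = 1 + 2*W)
(w(E(z(3, 1))) + t(-4, 0))² = ((1 + 2*(3 + 1)) - ⅓)² = ((1 + 2*4) - ⅓)² = ((1 + 8) - ⅓)² = (9 - ⅓)² = (26/3)² = 676/9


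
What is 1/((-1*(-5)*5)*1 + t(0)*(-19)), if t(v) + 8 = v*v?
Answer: 1/177 ≈ 0.0056497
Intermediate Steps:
t(v) = -8 + v² (t(v) = -8 + v*v = -8 + v²)
1/((-1*(-5)*5)*1 + t(0)*(-19)) = 1/((-1*(-5)*5)*1 + (-8 + 0²)*(-19)) = 1/((5*5)*1 + (-8 + 0)*(-19)) = 1/(25*1 - 8*(-19)) = 1/(25 + 152) = 1/177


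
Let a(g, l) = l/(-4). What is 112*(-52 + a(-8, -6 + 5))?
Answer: -5796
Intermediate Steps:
a(g, l) = -l/4 (a(g, l) = l*(-¼) = -l/4)
112*(-52 + a(-8, -6 + 5)) = 112*(-52 - (-6 + 5)/4) = 112*(-52 - ¼*(-1)) = 112*(-52 + ¼) = 112*(-207/4) = -5796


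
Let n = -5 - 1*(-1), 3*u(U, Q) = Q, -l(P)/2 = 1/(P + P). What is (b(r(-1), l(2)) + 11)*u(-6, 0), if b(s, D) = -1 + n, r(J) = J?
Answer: 0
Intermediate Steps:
l(P) = -1/P (l(P) = -2/(P + P) = -2*1/(2*P) = -1/P)
u(U, Q) = Q/3
n = -4 (n = -5 + 1 = -4)
b(s, D) = -5 (b(s, D) = -1 - 4 = -5)
(b(r(-1), l(2)) + 11)*u(-6, 0) = (-5 + 11)*((⅓)*0) = 6*0 = 0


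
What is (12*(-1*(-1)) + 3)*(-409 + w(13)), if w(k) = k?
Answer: -5940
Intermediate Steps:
(12*(-1*(-1)) + 3)*(-409 + w(13)) = (12*(-1*(-1)) + 3)*(-409 + 13) = (12*1 + 3)*(-396) = (12 + 3)*(-396) = 15*(-396) = -5940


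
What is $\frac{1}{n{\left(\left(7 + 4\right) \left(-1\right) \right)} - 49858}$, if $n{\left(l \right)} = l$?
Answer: $- \frac{1}{49869} \approx -2.0053 \cdot 10^{-5}$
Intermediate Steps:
$\frac{1}{n{\left(\left(7 + 4\right) \left(-1\right) \right)} - 49858} = \frac{1}{\left(7 + 4\right) \left(-1\right) - 49858} = \frac{1}{11 \left(-1\right) - 49858} = \frac{1}{-11 - 49858} = \frac{1}{-49869} = - \frac{1}{49869}$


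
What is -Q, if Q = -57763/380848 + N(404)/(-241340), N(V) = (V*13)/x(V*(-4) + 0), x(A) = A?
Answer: 1742410583/11489232040 ≈ 0.15166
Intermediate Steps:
N(V) = -13/4 (N(V) = (V*13)/(V*(-4) + 0) = (13*V)/(-4*V + 0) = (13*V)/((-4*V)) = (13*V)*(-1/(4*V)) = -13/4)
Q = -1742410583/11489232040 (Q = -57763/380848 - 13/4/(-241340) = -57763*1/380848 - 13/4*(-1/241340) = -57763/380848 + 13/965360 = -1742410583/11489232040 ≈ -0.15166)
-Q = -1*(-1742410583/11489232040) = 1742410583/11489232040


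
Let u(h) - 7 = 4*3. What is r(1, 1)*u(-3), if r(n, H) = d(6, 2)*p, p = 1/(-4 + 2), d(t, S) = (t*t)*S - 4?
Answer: -646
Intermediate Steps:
u(h) = 19 (u(h) = 7 + 4*3 = 7 + 12 = 19)
d(t, S) = -4 + S*t² (d(t, S) = t²*S - 4 = S*t² - 4 = -4 + S*t²)
p = -½ (p = 1/(-2) = -½ ≈ -0.50000)
r(n, H) = -34 (r(n, H) = (-4 + 2*6²)*(-½) = (-4 + 2*36)*(-½) = (-4 + 72)*(-½) = 68*(-½) = -34)
r(1, 1)*u(-3) = -34*19 = -646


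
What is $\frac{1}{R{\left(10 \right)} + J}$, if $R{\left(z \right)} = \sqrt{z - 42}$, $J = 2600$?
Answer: $\frac{325}{845004} - \frac{i \sqrt{2}}{1690008} \approx 0.00038461 - 8.3681 \cdot 10^{-7} i$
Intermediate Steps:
$R{\left(z \right)} = \sqrt{-42 + z}$
$\frac{1}{R{\left(10 \right)} + J} = \frac{1}{\sqrt{-42 + 10} + 2600} = \frac{1}{\sqrt{-32} + 2600} = \frac{1}{4 i \sqrt{2} + 2600} = \frac{1}{2600 + 4 i \sqrt{2}}$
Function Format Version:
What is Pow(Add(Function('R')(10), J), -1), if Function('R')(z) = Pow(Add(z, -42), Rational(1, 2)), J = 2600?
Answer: Add(Rational(325, 845004), Mul(Rational(-1, 1690008), I, Pow(2, Rational(1, 2)))) ≈ Add(0.00038461, Mul(-8.3681e-7, I))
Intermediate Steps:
Function('R')(z) = Pow(Add(-42, z), Rational(1, 2))
Pow(Add(Function('R')(10), J), -1) = Pow(Add(Pow(Add(-42, 10), Rational(1, 2)), 2600), -1) = Pow(Add(Pow(-32, Rational(1, 2)), 2600), -1) = Pow(Add(Mul(4, I, Pow(2, Rational(1, 2))), 2600), -1) = Pow(Add(2600, Mul(4, I, Pow(2, Rational(1, 2)))), -1)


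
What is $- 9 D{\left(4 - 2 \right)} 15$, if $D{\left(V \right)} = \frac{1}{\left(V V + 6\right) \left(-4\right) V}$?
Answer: $\frac{27}{16} \approx 1.6875$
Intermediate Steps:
$D{\left(V \right)} = \frac{1}{V \left(-24 - 4 V^{2}\right)}$ ($D{\left(V \right)} = \frac{1}{\left(V^{2} + 6\right) \left(-4\right) V} = \frac{1}{\left(6 + V^{2}\right) \left(-4\right) V} = \frac{1}{\left(-24 - 4 V^{2}\right) V} = \frac{1}{V \left(-24 - 4 V^{2}\right)}$)
$- 9 D{\left(4 - 2 \right)} 15 = - 9 \left(- \frac{1}{4 \left(4 - 2\right) \left(6 + \left(4 - 2\right)^{2}\right)}\right) 15 = - 9 \left(- \frac{1}{4 \cdot 2 \left(6 + 2^{2}\right)}\right) 15 = - 9 \left(\left(- \frac{1}{4}\right) \frac{1}{2} \frac{1}{6 + 4}\right) 15 = - 9 \left(\left(- \frac{1}{4}\right) \frac{1}{2} \cdot \frac{1}{10}\right) 15 = \left(-9\right) \left(- \frac{1}{80}\right) 15 = \frac{9}{80} \cdot 15 = \frac{27}{16}$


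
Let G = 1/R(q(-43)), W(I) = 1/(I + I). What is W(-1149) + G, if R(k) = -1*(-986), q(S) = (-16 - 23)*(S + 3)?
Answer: 328/566457 ≈ 0.00057904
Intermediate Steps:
q(S) = -117 - 39*S (q(S) = -39*(3 + S) = -117 - 39*S)
R(k) = 986
W(I) = 1/(2*I)
G = 1/986 ≈ 0.0010142
W(-1149) + G = (½)/(-1149) + 1/986 = (½)*(-1/1149) + 1/986 = -1/2298 + 1/986 = 328/566457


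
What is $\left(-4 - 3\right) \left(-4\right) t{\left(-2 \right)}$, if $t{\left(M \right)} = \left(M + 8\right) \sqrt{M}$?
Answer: $168 i \sqrt{2} \approx 237.59 i$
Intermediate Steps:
$t{\left(M \right)} = \sqrt{M} \left(8 + M\right)$ ($t{\left(M \right)} = \left(8 + M\right) \sqrt{M} = \sqrt{M} \left(8 + M\right)$)
$\left(-4 - 3\right) \left(-4\right) t{\left(-2 \right)} = \left(-4 - 3\right) \left(-4\right) \sqrt{-2} \left(8 - 2\right) = \left(-7\right) \left(-4\right) i \sqrt{2} \cdot 6 = 28 \cdot 6 i \sqrt{2} = 168 i \sqrt{2}$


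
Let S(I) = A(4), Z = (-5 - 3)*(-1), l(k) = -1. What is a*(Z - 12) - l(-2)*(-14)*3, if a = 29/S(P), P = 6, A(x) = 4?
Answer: -71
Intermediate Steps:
Z = 8 (Z = -8*(-1) = 8)
S(I) = 4
a = 29/4 ≈ 7.2500
a*(Z - 12) - l(-2)*(-14)*3 = 29*(8 - 12)/4 - (-1*(-14))*3 = (29/4)*(-4) - 14*3 = -29 - 1*42 = -29 - 42 = -71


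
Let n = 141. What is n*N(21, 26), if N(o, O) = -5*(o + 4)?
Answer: -17625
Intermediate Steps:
N(o, O) = -20 - 5*o (N(o, O) = -5*(4 + o) = -20 - 5*o)
n*N(21, 26) = 141*(-20 - 5*21) = 141*(-20 - 105) = 141*(-125) = -17625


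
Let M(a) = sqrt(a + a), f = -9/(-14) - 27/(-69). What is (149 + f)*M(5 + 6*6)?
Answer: 48311*sqrt(82)/322 ≈ 1358.6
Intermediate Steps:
f = 333/322 (f = -9*(-1/14) - 27*(-1/69) = 9/14 + 9/23 = 333/322 ≈ 1.0342)
M(a) = sqrt(2)*sqrt(a) (M(a) = sqrt(2*a) = sqrt(2)*sqrt(a))
(149 + f)*M(5 + 6*6) = (149 + 333/322)*(sqrt(2)*sqrt(5 + 6*6)) = 48311*(sqrt(2)*sqrt(5 + 36))/322 = 48311*(sqrt(2)*sqrt(41))/322 = 48311*sqrt(82)/322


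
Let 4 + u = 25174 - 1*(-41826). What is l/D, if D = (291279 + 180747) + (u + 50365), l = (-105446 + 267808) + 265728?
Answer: 428090/589387 ≈ 0.72633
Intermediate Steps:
u = 66996 (u = -4 + (25174 - 1*(-41826)) = -4 + (25174 + 41826) = -4 + 67000 = 66996)
l = 428090 (l = 162362 + 265728 = 428090)
D = 589387 (D = (291279 + 180747) + (66996 + 50365) = 472026 + 117361 = 589387)
l/D = 428090/589387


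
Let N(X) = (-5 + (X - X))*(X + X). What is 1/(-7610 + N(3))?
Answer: -1/7640 ≈ -0.00013089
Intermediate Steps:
N(X) = -10*X (N(X) = (-5 + 0)*(2*X) = -10*X)
1/(-7610 + N(3)) = 1/(-7610 - 10*3) = 1/(-7610 - 30) = 1/(-7640) = -1/7640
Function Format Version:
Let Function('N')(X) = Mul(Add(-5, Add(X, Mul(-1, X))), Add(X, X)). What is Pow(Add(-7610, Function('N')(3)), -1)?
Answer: Rational(-1, 7640) ≈ -0.00013089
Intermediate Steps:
Function('N')(X) = Mul(-10, X) (Function('N')(X) = Mul(Add(-5, 0), Mul(2, X)) = Mul(-5, Mul(2, X)) = Mul(-10, X))
Pow(Add(-7610, Function('N')(3)), -1) = Pow(Add(-7610, Mul(-10, 3)), -1) = Pow(Add(-7610, -30), -1) = Pow(-7640, -1) = Rational(-1, 7640)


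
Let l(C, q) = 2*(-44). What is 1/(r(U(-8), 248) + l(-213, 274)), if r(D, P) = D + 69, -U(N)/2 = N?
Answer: -⅓ ≈ -0.33333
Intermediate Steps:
U(N) = -2*N
l(C, q) = -88
r(D, P) = 69 + D
1/(r(U(-8), 248) + l(-213, 274)) = 1/((69 - 2*(-8)) - 88) = 1/((69 + 16) - 88) = 1/(85 - 88) = 1/(-3) = -⅓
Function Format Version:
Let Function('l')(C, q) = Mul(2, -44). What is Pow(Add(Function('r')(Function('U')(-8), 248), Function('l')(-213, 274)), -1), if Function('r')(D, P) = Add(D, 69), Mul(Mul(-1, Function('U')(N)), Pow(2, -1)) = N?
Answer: Rational(-1, 3) ≈ -0.33333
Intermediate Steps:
Function('U')(N) = Mul(-2, N)
Function('l')(C, q) = -88
Function('r')(D, P) = Add(69, D)
Pow(Add(Function('r')(Function('U')(-8), 248), Function('l')(-213, 274)), -1) = Pow(Add(Add(69, Mul(-2, -8)), -88), -1) = Pow(Add(Add(69, 16), -88), -1) = Pow(Add(85, -88), -1) = Pow(-3, -1) = Rational(-1, 3)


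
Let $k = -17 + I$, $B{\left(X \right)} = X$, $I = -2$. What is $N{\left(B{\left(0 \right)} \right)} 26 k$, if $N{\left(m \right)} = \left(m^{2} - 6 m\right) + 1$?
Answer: $-494$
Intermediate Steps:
$N{\left(m \right)} = 1 + m^{2} - 6 m$
$k = -19$ ($k = -17 - 2 = -19$)
$N{\left(B{\left(0 \right)} \right)} 26 k = \left(1 + 0^{2} - 0\right) 26 \left(-19\right) = \left(1 + 0 + 0\right) 26 \left(-19\right) = 1 \cdot 26 \left(-19\right) = 26 \left(-19\right) = -494$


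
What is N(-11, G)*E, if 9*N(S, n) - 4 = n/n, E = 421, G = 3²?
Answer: 2105/9 ≈ 233.89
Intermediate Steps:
G = 9
N(S, n) = 5/9 (N(S, n) = 4/9 + (n/n)/9 = 4/9 + (⅑)*1 = 4/9 + ⅑ = 5/9)
N(-11, G)*E = (5/9)*421 = 2105/9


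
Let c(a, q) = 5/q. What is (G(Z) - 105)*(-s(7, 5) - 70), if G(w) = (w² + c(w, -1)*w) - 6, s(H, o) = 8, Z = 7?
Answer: 7566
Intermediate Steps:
c(a, q) = 5/q
G(w) = -6 + w² - 5*w (G(w) = (w² + (5/(-1))*w) - 6 = (w² + (5*(-1))*w) - 6 = (w² - 5*w) - 6 = -6 + w² - 5*w)
(G(Z) - 105)*(-s(7, 5) - 70) = ((-6 + 7² - 5*7) - 105)*(-1*8 - 70) = ((-6 + 49 - 35) - 105)*(-8 - 70) = (8 - 105)*(-78) = -97*(-78) = 7566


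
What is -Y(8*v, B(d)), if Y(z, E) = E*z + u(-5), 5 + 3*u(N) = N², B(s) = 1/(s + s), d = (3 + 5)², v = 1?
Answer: -323/48 ≈ -6.7292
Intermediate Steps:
d = 64 (d = 8² = 64)
B(s) = 1/(2*s)
u(N) = -5/3 + N²/3
Y(z, E) = 20/3 + E*z (Y(z, E) = E*z + (-5/3 + (⅓)*(-5)²) = E*z + (-5/3 + (⅓)*25) = E*z + (-5/3 + 25/3) = E*z + 20/3 = 20/3 + E*z)
-Y(8*v, B(d)) = -(20/3 + ((½)/64)*(8*1)) = -(20/3 + ((½)*(1/64))*8) = -(20/3 + (1/128)*8) = -(20/3 + 1/16) = -1*323/48 = -323/48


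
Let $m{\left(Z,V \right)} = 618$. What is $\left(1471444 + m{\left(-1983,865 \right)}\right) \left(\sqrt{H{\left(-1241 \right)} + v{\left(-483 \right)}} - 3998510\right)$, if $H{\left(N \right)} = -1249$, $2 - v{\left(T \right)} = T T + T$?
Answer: $-5886054627620 + 1472062 i \sqrt{234053} \approx -5.8861 \cdot 10^{12} + 7.1217 \cdot 10^{8} i$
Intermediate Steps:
$v{\left(T \right)} = 2 - T - T^{2}$ ($v{\left(T \right)} = 2 - \left(T T + T\right) = 2 - \left(T^{2} + T\right) = 2 - \left(T + T^{2}\right) = 2 - T - T^{2}$)
$\left(1471444 + m{\left(-1983,865 \right)}\right) \left(\sqrt{H{\left(-1241 \right)} + v{\left(-483 \right)}} - 3998510\right) = \left(1471444 + 618\right) \left(\sqrt{-1249 - 232804} - 3998510\right) = 1472062 \left(\sqrt{-1249 + \left(2 + 483 - 233289\right)} - 3998510\right) = 1472062 \left(\sqrt{-1249 - 232804} - 3998510\right) = 1472062 \left(\sqrt{-234053} - 3998510\right) = 1472062 \left(i \sqrt{234053} - 3998510\right) = 1472062 \left(-3998510 + i \sqrt{234053}\right) = -5886054627620 + 1472062 i \sqrt{234053}$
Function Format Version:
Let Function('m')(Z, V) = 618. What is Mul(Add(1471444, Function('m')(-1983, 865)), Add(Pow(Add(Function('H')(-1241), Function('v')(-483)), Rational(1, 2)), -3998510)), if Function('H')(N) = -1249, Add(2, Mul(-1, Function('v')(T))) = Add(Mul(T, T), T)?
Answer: Add(-5886054627620, Mul(1472062, I, Pow(234053, Rational(1, 2)))) ≈ Add(-5.8861e+12, Mul(7.1217e+8, I))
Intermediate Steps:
Function('v')(T) = Add(2, Mul(-1, T), Mul(-1, Pow(T, 2))) (Function('v')(T) = Add(2, Mul(-1, Add(Mul(T, T), T))) = Add(2, Mul(-1, Add(Pow(T, 2), T))) = Add(2, Mul(-1, Add(T, Pow(T, 2)))) = Add(2, Add(Mul(-1, T), Mul(-1, Pow(T, 2)))) = Add(2, Mul(-1, T), Mul(-1, Pow(T, 2))))
Mul(Add(1471444, Function('m')(-1983, 865)), Add(Pow(Add(Function('H')(-1241), Function('v')(-483)), Rational(1, 2)), -3998510)) = Mul(Add(1471444, 618), Add(Pow(Add(-1249, Add(2, Mul(-1, -483), Mul(-1, Pow(-483, 2)))), Rational(1, 2)), -3998510)) = Mul(1472062, Add(Pow(Add(-1249, Add(2, 483, Mul(-1, 233289))), Rational(1, 2)), -3998510)) = Mul(1472062, Add(Pow(Add(-1249, Add(2, 483, -233289)), Rational(1, 2)), -3998510)) = Mul(1472062, Add(Pow(Add(-1249, -232804), Rational(1, 2)), -3998510)) = Mul(1472062, Add(Pow(-234053, Rational(1, 2)), -3998510)) = Mul(1472062, Add(Mul(I, Pow(234053, Rational(1, 2))), -3998510)) = Mul(1472062, Add(-3998510, Mul(I, Pow(234053, Rational(1, 2))))) = Add(-5886054627620, Mul(1472062, I, Pow(234053, Rational(1, 2))))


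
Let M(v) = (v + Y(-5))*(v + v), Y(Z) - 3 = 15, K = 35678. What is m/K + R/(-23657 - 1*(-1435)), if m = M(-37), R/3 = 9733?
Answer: -505258895/396418258 ≈ -1.2746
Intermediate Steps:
Y(Z) = 18 (Y(Z) = 3 + 15 = 18)
R = 29199 (R = 3*9733 = 29199)
M(v) = 2*v*(18 + v) (M(v) = (v + 18)*(v + v) = (18 + v)*(2*v) = 2*v*(18 + v))
m = 1406 (m = 2*(-37)*(18 - 37) = 2*(-37)*(-19) = 1406)
m/K + R/(-23657 - 1*(-1435)) = 1406/35678 + 29199/(-23657 - 1*(-1435)) = 1406*(1/35678) + 29199/(-23657 + 1435) = 703/17839 + 29199/(-22222) = 703/17839 + 29199*(-1/22222) = 703/17839 - 29199/22222 = -505258895/396418258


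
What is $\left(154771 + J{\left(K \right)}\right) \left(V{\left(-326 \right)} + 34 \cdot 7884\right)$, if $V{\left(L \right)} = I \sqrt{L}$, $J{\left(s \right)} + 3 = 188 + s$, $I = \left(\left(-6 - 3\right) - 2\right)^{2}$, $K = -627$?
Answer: $41368814424 + 18673809 i \sqrt{326} \approx 4.1369 \cdot 10^{10} + 3.3716 \cdot 10^{8} i$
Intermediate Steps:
$I = 121$ ($I = \left(\left(-6 - 3\right) - 2\right)^{2} = \left(-9 - 2\right)^{2} = \left(-11\right)^{2} = 121$)
$J{\left(s \right)} = 185 + s$ ($J{\left(s \right)} = -3 + \left(188 + s\right) = 185 + s$)
$V{\left(L \right)} = 121 \sqrt{L}$
$\left(154771 + J{\left(K \right)}\right) \left(V{\left(-326 \right)} + 34 \cdot 7884\right) = \left(154771 + \left(185 - 627\right)\right) \left(121 \sqrt{-326} + 34 \cdot 7884\right) = \left(154771 - 442\right) \left(121 i \sqrt{326} + 268056\right) = 154329 \left(121 i \sqrt{326} + 268056\right) = 154329 \left(268056 + 121 i \sqrt{326}\right) = 41368814424 + 18673809 i \sqrt{326}$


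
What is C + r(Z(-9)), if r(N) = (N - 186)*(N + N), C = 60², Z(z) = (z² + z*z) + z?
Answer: -6498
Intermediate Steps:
Z(z) = z + 2*z² (Z(z) = (z² + z²) + z = 2*z² + z = z + 2*z²)
C = 3600
r(N) = 2*N*(-186 + N) (r(N) = (-186 + N)*(2*N) = 2*N*(-186 + N))
C + r(Z(-9)) = 3600 + 2*(-9*(1 + 2*(-9)))*(-186 - 9*(1 + 2*(-9))) = 3600 + 2*(-9*(1 - 18))*(-186 - 9*(1 - 18)) = 3600 + 2*(-9*(-17))*(-186 - 9*(-17)) = 3600 + 2*153*(-186 + 153) = 3600 + 2*153*(-33) = 3600 - 10098 = -6498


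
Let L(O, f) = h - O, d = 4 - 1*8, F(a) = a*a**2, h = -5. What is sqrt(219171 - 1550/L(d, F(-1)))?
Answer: sqrt(220721) ≈ 469.81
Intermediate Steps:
F(a) = a**3
d = -4 (d = 4 - 8 = -4)
L(O, f) = -5 - O
sqrt(219171 - 1550/L(d, F(-1))) = sqrt(219171 - 1550/(-5 - 1*(-4))) = sqrt(219171 - 1550/(-5 + 4)) = sqrt(219171 - 1550/(-1)) = sqrt(219171 - 1*(-1550)) = sqrt(219171 + 1550) = sqrt(220721)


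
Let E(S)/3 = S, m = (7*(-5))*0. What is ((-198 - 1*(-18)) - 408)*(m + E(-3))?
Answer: 5292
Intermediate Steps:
m = 0 (m = -35*0 = 0)
E(S) = 3*S
((-198 - 1*(-18)) - 408)*(m + E(-3)) = ((-198 - 1*(-18)) - 408)*(0 + 3*(-3)) = ((-198 + 18) - 408)*(0 - 9) = (-180 - 408)*(-9) = -588*(-9) = 5292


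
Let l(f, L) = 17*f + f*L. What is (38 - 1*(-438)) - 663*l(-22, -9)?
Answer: 117164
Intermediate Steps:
l(f, L) = 17*f + L*f
(38 - 1*(-438)) - 663*l(-22, -9) = (38 - 1*(-438)) - (-14586)*(17 - 9) = (38 + 438) - (-14586)*8 = 476 - 663*(-176) = 476 + 116688 = 117164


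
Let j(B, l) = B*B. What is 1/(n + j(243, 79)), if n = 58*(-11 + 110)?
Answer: 1/64791 ≈ 1.5434e-5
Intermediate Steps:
j(B, l) = B**2
n = 5742 (n = 58*99 = 5742)
1/(n + j(243, 79)) = 1/(5742 + 243**2) = 1/(5742 + 59049) = 1/64791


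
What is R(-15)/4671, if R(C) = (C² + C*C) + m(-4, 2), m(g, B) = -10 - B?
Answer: 146/1557 ≈ 0.093770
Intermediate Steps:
R(C) = -12 + 2*C² (R(C) = (C² + C*C) + (-10 - 1*2) = (C² + C²) + (-10 - 2) = 2*C² - 12 = -12 + 2*C²)
R(-15)/4671 = (-12 + 2*(-15)²)/4671 = (-12 + 2*225)*(1/4671) = (-12 + 450)*(1/4671) = 438*(1/4671) = 146/1557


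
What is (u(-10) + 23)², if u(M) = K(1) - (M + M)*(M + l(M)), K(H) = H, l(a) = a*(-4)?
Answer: 389376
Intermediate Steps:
l(a) = -4*a
u(M) = 1 + 6*M² (u(M) = 1 - (M + M)*(M - 4*M) = 1 - 2*M*(-3*M) = 1 - (-6)*M² = 1 + 6*M²)
(u(-10) + 23)² = ((1 + 6*(-10)²) + 23)² = ((1 + 6*100) + 23)² = ((1 + 600) + 23)² = (601 + 23)² = 624² = 389376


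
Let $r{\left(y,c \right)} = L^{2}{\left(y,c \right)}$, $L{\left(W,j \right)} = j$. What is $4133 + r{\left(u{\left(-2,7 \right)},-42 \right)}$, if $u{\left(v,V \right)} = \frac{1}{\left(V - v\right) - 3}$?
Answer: $5897$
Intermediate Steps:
$u{\left(v,V \right)} = \frac{1}{-3 + V - v}$
$r{\left(y,c \right)} = c^{2}$
$4133 + r{\left(u{\left(-2,7 \right)},-42 \right)} = 4133 + \left(-42\right)^{2} = 4133 + 1764 = 5897$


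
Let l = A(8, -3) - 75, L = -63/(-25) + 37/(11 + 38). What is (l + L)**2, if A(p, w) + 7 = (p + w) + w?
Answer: 8833744144/1500625 ≈ 5886.7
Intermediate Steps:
A(p, w) = -7 + p + 2*w (A(p, w) = -7 + ((p + w) + w) = -7 + (p + 2*w) = -7 + p + 2*w)
L = 4012/1225 (L = -63*(-1/25) + 37/49 = 63/25 + 37*(1/49) = 63/25 + 37/49 = 4012/1225 ≈ 3.2751)
l = -80 (l = (-7 + 8 + 2*(-3)) - 75 = (-7 + 8 - 6) - 75 = -5 - 75 = -80)
(l + L)**2 = (-80 + 4012/1225)**2 = (-93988/1225)**2 = 8833744144/1500625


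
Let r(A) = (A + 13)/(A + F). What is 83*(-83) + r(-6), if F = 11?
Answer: -34438/5 ≈ -6887.6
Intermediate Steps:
r(A) = (13 + A)/(11 + A) (r(A) = (A + 13)/(A + 11) = (13 + A)/(11 + A))
83*(-83) + r(-6) = 83*(-83) + (13 - 6)/(11 - 6) = -6889 + 7/5 = -34438/5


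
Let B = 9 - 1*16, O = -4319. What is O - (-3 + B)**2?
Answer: -4419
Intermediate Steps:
B = -7 (B = 9 - 16 = -7)
O - (-3 + B)**2 = -4319 - (-3 - 7)**2 = -4319 - 1*(-10)**2 = -4319 - 1*100 = -4319 - 100 = -4419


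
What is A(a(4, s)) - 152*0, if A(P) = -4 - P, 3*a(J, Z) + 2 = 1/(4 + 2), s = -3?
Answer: -61/18 ≈ -3.3889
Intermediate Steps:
a(J, Z) = -11/18 (a(J, Z) = -⅔ + 1/(3*(4 + 2)) = -⅔ + (⅓)/6 = -⅔ + (⅓)*(⅙) = -⅔ + 1/18 = -11/18)
A(a(4, s)) - 152*0 = (-4 - 1*(-11/18)) - 152*0 = (-4 + 11/18) + 0 = -61/18 + 0 = -61/18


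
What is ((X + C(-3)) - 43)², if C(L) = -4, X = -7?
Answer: 2916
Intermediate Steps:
((X + C(-3)) - 43)² = ((-7 - 4) - 43)² = (-11 - 43)² = (-54)² = 2916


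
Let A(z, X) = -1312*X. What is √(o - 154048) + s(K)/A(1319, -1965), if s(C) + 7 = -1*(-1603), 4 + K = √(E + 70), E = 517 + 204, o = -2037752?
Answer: 133/214840 + 10*I*√21918 ≈ 0.00061907 + 1480.5*I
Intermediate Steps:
E = 721
K = -4 + √791 (K = -4 + √(721 + 70) = -4 + √791 ≈ 24.125)
s(C) = 1596 (s(C) = -7 - 1*(-1603) = -7 + 1603 = 1596)
√(o - 154048) + s(K)/A(1319, -1965) = √(-2037752 - 154048) + 1596/((-1312*(-1965))) = √(-2191800) + 1596/2578080 = 10*I*√21918 + 1596*(1/2578080) = 10*I*√21918 + 133/214840 = 133/214840 + 10*I*√21918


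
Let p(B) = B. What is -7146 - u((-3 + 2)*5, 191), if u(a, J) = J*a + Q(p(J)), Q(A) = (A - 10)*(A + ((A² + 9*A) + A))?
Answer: -6989533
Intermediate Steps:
Q(A) = (-10 + A)*(A² + 11*A) (Q(A) = (-10 + A)*(A + (A² + 10*A)) = (-10 + A)*(A² + 11*A))
u(a, J) = J*a + J*(-110 + J + J²)
-7146 - u((-3 + 2)*5, 191) = -7146 - 191*(-110 + 191 + (-3 + 2)*5 + 191²) = -7146 - 191*(-110 + 191 - 1*5 + 36481) = -7146 - 191*(-110 + 191 - 5 + 36481) = -7146 - 191*36557 = -7146 - 1*6982387 = -7146 - 6982387 = -6989533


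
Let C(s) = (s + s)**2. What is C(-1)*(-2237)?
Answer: -8948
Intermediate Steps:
C(s) = 4*s**2 (C(s) = (2*s)**2 = 4*s**2)
C(-1)*(-2237) = (4*(-1)**2)*(-2237) = (4*1)*(-2237) = 4*(-2237) = -8948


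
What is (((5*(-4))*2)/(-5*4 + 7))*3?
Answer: 120/13 ≈ 9.2308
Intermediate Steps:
(((5*(-4))*2)/(-5*4 + 7))*3 = ((-20*2)/(-20 + 7))*3 = (-40/(-13))*3 = -1/13*(-40)*3 = (40/13)*3 = 120/13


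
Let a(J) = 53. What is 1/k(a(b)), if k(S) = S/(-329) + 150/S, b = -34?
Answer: 17437/46541 ≈ 0.37466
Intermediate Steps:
k(S) = 150/S - S/329 (k(S) = S*(-1/329) + 150/S = -S/329 + 150/S = 150/S - S/329)
1/k(a(b)) = 1/(150/53 - 1/329*53) = 1/(150*(1/53) - 53/329) = 1/(150/53 - 53/329) = 1/(46541/17437) = 17437/46541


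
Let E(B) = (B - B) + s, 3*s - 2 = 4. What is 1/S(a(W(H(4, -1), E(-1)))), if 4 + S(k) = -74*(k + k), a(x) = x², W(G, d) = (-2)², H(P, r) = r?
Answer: -1/2372 ≈ -0.00042159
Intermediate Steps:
s = 2 (s = ⅔ + (⅓)*4 = ⅔ + 4/3 = 2)
E(B) = 2 (E(B) = (B - B) + 2 = 0 + 2 = 2)
W(G, d) = 4
S(k) = -4 - 148*k (S(k) = -4 - 74*(k + k) = -4 - 148*k)
1/S(a(W(H(4, -1), E(-1)))) = 1/(-4 - 148*4²) = 1/(-4 - 148*16) = 1/(-4 - 2368) = 1/(-2372) = -1/2372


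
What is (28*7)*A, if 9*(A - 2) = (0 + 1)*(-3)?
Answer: 980/3 ≈ 326.67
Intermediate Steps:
A = 5/3 (A = 2 + ((0 + 1)*(-3))/9 = 2 + (1*(-3))/9 = 2 + (1/9)*(-3) = 2 - 1/3 = 5/3 ≈ 1.6667)
(28*7)*A = (28*7)*(5/3) = 196*(5/3) = 980/3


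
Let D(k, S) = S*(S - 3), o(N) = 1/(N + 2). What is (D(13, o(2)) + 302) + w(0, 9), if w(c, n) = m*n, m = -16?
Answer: 2517/16 ≈ 157.31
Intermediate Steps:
w(c, n) = -16*n
o(N) = 1/(2 + N)
D(k, S) = S*(-3 + S)
(D(13, o(2)) + 302) + w(0, 9) = ((-3 + 1/(2 + 2))/(2 + 2) + 302) - 16*9 = ((-3 + 1/4)/4 + 302) - 144 = ((1/4)*(-11/4) + 302) - 144 = (-11/16 + 302) - 144 = 4821/16 - 144 = 2517/16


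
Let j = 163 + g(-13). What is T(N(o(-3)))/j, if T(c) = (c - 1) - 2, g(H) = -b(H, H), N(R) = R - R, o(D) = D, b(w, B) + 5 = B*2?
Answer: -3/194 ≈ -0.015464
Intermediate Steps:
b(w, B) = -5 + 2*B (b(w, B) = -5 + B*2 = -5 + 2*B)
N(R) = 0
g(H) = 5 - 2*H (g(H) = -(-5 + 2*H) = 5 - 2*H)
T(c) = -3 + c (T(c) = (-1 + c) - 2 = -3 + c)
j = 194 (j = 163 + (5 - 2*(-13)) = 163 + (5 + 26) = 163 + 31 = 194)
T(N(o(-3)))/j = (-3 + 0)/194 = -3*1/194 = -3/194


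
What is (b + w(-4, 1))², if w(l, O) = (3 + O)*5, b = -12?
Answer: 64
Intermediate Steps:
w(l, O) = 15 + 5*O
(b + w(-4, 1))² = (-12 + (15 + 5*1))² = (-12 + (15 + 5))² = (-12 + 20)² = 8² = 64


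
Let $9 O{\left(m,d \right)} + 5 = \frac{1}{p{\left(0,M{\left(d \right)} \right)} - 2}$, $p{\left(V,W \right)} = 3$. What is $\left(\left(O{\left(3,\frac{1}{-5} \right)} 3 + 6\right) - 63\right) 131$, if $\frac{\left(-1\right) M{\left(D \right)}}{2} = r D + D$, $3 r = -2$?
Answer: $- \frac{22925}{3} \approx -7641.7$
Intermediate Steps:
$r = - \frac{2}{3}$ ($r = \frac{1}{3} \left(-2\right) = - \frac{2}{3} \approx -0.66667$)
$M{\left(D \right)} = - \frac{2 D}{3}$ ($M{\left(D \right)} = - 2 \left(- \frac{2 D}{3} + D\right) = - 2 \frac{D}{3} = - \frac{2 D}{3}$)
$O{\left(m,d \right)} = - \frac{4}{9}$ ($O{\left(m,d \right)} = - \frac{5}{9} + \frac{1}{9 \left(3 - 2\right)} = - \frac{5}{9} + \frac{1}{9 \cdot 1} = - \frac{5}{9} + \frac{1}{9} \cdot 1 = - \frac{5}{9} + \frac{1}{9} = - \frac{4}{9}$)
$\left(\left(O{\left(3,\frac{1}{-5} \right)} 3 + 6\right) - 63\right) 131 = \left(\left(\left(- \frac{4}{9}\right) 3 + 6\right) - 63\right) 131 = \left(\left(- \frac{4}{3} + 6\right) - 63\right) 131 = \left(\frac{14}{3} - 63\right) 131 = \left(- \frac{175}{3}\right) 131 = - \frac{22925}{3}$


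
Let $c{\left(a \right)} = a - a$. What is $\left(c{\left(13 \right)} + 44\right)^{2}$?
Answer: $1936$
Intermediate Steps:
$c{\left(a \right)} = 0$
$\left(c{\left(13 \right)} + 44\right)^{2} = \left(0 + 44\right)^{2} = 44^{2} = 1936$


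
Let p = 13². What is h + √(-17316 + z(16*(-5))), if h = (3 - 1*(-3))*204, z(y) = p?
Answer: 1224 + I*√17147 ≈ 1224.0 + 130.95*I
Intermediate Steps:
p = 169
z(y) = 169
h = 1224 (h = (3 + 3)*204 = 6*204 = 1224)
h + √(-17316 + z(16*(-5))) = 1224 + √(-17316 + 169) = 1224 + √(-17147) = 1224 + I*√17147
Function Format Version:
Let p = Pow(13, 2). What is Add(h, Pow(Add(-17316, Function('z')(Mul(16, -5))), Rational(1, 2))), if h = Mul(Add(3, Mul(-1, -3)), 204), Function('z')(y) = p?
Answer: Add(1224, Mul(I, Pow(17147, Rational(1, 2)))) ≈ Add(1224.0, Mul(130.95, I))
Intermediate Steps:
p = 169
Function('z')(y) = 169
h = 1224 (h = Mul(Add(3, 3), 204) = Mul(6, 204) = 1224)
Add(h, Pow(Add(-17316, Function('z')(Mul(16, -5))), Rational(1, 2))) = Add(1224, Pow(Add(-17316, 169), Rational(1, 2))) = Add(1224, Pow(-17147, Rational(1, 2))) = Add(1224, Mul(I, Pow(17147, Rational(1, 2))))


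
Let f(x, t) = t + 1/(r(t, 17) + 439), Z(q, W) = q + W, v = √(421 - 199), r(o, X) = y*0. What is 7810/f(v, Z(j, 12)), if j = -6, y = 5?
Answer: 685718/527 ≈ 1301.2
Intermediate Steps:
r(o, X) = 0 (r(o, X) = 5*0 = 0)
v = √222 ≈ 14.900
Z(q, W) = W + q
f(x, t) = 1/439 + t (f(x, t) = t + 1/(0 + 439) = t + 1/439 = 1/439 + t)
7810/f(v, Z(j, 12)) = 7810/(1/439 + (12 - 6)) = 7810/(1/439 + 6) = 7810/(2635/439) = 7810*(439/2635) = 685718/527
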